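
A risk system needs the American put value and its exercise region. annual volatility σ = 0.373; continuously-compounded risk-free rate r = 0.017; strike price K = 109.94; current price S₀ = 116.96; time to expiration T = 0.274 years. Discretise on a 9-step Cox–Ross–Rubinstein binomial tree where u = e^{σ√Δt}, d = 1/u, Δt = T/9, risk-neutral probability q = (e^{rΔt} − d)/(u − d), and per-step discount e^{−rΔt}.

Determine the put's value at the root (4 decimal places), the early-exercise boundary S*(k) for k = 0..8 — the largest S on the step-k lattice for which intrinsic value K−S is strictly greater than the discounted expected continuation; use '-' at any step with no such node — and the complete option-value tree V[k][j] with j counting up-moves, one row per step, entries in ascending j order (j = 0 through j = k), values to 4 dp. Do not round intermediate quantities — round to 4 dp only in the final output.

Δt=0.03044, u=1.06725, d=0.93699, q=0.48771, disc=e^(-rΔt)=0.99948
k=9 terminal: V=max(K-S,0) → 44.8291 35.7777 25.4680 13.7250 0.3496 0.0000 0.0000 0.0000 0.0000 0.0000
k=8: j=0 S=69.4894 intr=40.4506 cont=40.3938 V=40.4506[EX]; j=1 S=79.1495 intr=30.7905 cont=30.7336 V=30.7905[EX]; j=2 S=90.1525 intr=19.7875 cont=19.7306 V=19.7875[EX]; j=3 S=102.6851 intr=7.2549 cont=7.1980 V=7.2549[EX]; j=4 S=116.9600 intr=0.0000 cont=0.1790 V=0.1790[hold]; j=5 S=133.2193 intr=0.0000 cont=0.0000 V=0.0000[hold]; j=6 S=151.7389 intr=0.0000 cont=0.0000 V=0.0000[hold]; j=7 S=172.8330 intr=0.0000 cont=0.0000 V=0.0000[hold]; j=8 S=196.8595 intr=0.0000 cont=0.0000 V=0.0000[hold]  S*(8)=102.6851
k=7: j=0 S=74.1623 intr=35.7777 cont=35.7208 V=35.7777[EX]; j=1 S=84.4720 intr=25.4680 cont=25.4111 V=25.4680[EX]; j=2 S=96.2150 intr=13.7250 cont=13.6681 V=13.7250[EX]; j=3 S=109.5904 intr=0.3496 cont=3.8019 V=3.8019[hold]; j=4 S=124.8252 intr=0.0000 cont=0.0917 V=0.0917[hold]; j=5 S=142.1779 intr=0.0000 cont=0.0000 V=0.0000[hold]; j=6 S=161.9428 intr=0.0000 cont=0.0000 V=0.0000[hold]; j=7 S=184.4555 intr=0.0000 cont=0.0000 V=0.0000[hold]  S*(7)=96.2150
k=6: j=0 S=79.1495 intr=30.7905 cont=30.7336 V=30.7905[EX]; j=1 S=90.1525 intr=19.7875 cont=19.7306 V=19.7875[EX]; j=2 S=102.6851 intr=7.2549 cont=8.8808 V=8.8808[hold]; j=3 S=116.9600 intr=0.0000 cont=1.9914 V=1.9914[hold]; j=4 S=133.2193 intr=0.0000 cont=0.0469 V=0.0469[hold]; j=5 S=151.7389 intr=0.0000 cont=0.0000 V=0.0000[hold]; j=6 S=172.8330 intr=0.0000 cont=0.0000 V=0.0000[hold]  S*(6)=90.1525
k=5: j=0 S=84.4720 intr=25.4680 cont=25.4111 V=25.4680[EX]; j=1 S=96.2150 intr=13.7250 cont=14.4607 V=14.4607[hold]; j=2 S=109.5904 intr=0.3496 cont=5.5179 V=5.5179[hold]; j=3 S=124.8252 intr=0.0000 cont=1.0425 V=1.0425[hold]; j=4 S=142.1779 intr=0.0000 cont=0.0240 V=0.0240[hold]; j=5 S=161.9428 intr=0.0000 cont=0.0000 V=0.0000[hold]  S*(5)=84.4720
k=4: j=0 S=90.1525 intr=19.7875 cont=20.0892 V=20.0892[hold]; j=1 S=102.6851 intr=7.2549 cont=10.0940 V=10.0940[hold]; j=2 S=116.9600 intr=0.0000 cont=3.3335 V=3.3335[hold]; j=3 S=133.2193 intr=0.0000 cont=0.5455 V=0.5455[hold]; j=4 S=151.7389 intr=0.0000 cont=0.0123 V=0.0123[hold]  S*(4)=-
k=3: j=0 S=96.2150 intr=13.7250 cont=15.2066 V=15.2066[hold]; j=1 S=109.5904 intr=0.3496 cont=6.7933 V=6.7933[hold]; j=2 S=124.8252 intr=0.0000 cont=1.9727 V=1.9727[hold]; j=3 S=142.1779 intr=0.0000 cont=0.2853 V=0.2853[hold]  S*(3)=-
k=2: j=0 S=102.6851 intr=7.2549 cont=11.0976 V=11.0976[hold]; j=1 S=116.9600 intr=0.0000 cont=4.4400 V=4.4400[hold]; j=2 S=133.2193 intr=0.0000 cont=1.1492 V=1.1492[hold]  S*(2)=-
k=1: j=0 S=109.5904 intr=0.3496 cont=7.8466 V=7.8466[hold]; j=1 S=124.8252 intr=0.0000 cont=2.8336 V=2.8336[hold]  S*(1)=-
k=0: j=0 S=116.9600 intr=0.0000 cont=5.3989 V=5.3989[hold]  S*(0)=-

price = 5.3989
boundary = - - - - - 84.4720 90.1525 96.2150 102.6851
tree:
5.3989
7.8466 2.8336
11.0976 4.4400 1.1492
15.2066 6.7933 1.9727 0.2853
20.0892 10.0940 3.3335 0.5455 0.0123
25.4680 14.4607 5.5179 1.0425 0.0240 0.0000
30.7905 19.7875 8.8808 1.9914 0.0469 0.0000 0.0000
35.7777 25.4680 13.7250 3.8019 0.0917 0.0000 0.0000 0.0000
40.4506 30.7905 19.7875 7.2549 0.1790 0.0000 0.0000 0.0000 0.0000
44.8291 35.7777 25.4680 13.7250 0.3496 0.0000 0.0000 0.0000 0.0000 0.0000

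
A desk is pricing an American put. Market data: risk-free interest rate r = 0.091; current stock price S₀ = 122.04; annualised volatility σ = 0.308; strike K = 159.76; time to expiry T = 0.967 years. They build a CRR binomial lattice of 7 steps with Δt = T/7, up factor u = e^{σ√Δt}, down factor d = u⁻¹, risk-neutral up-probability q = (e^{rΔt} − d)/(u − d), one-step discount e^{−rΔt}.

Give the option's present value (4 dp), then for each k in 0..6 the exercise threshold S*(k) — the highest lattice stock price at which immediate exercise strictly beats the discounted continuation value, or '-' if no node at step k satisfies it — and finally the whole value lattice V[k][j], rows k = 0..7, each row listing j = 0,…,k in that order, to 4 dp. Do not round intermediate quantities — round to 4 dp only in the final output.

Δt=0.13814  u=1.12129  d=0.89183  q=0.52654  discount=0.98751
step 7 (expiry): payoffs max(K−S,0) = 104.9969 90.9074 73.1928 50.9207 22.9183 0.0000 0.0000 0.0000
step 6: (k=6,j=0): S=61.4051, (K−S)⁺=98.3549, hold=96.3592 ⇒ V=98.3549 exercise | (k=6,j=1): S=77.2035, (K−S)⁺=82.5565, hold=80.5608 ⇒ V=82.5565 exercise | (k=6,j=2): S=97.0665, (K−S)⁺=62.6935, hold=60.6977 ⇒ V=62.6935 exercise | (k=6,j=3): S=122.0400, (K−S)⁺=37.7200, hold=35.7242 ⇒ V=37.7200 exercise | (k=6,j=4): S=153.4387, (K−S)⁺=6.3213, hold=10.7152 ⇒ V=10.7152 continue | (k=6,j=5): S=192.9157, (K−S)⁺=0.0000, hold=0.0000 ⇒ V=0.0000 continue | (k=6,j=6): S=242.5495, (K−S)⁺=0.0000, hold=0.0000 ⇒ V=0.0000 continue  boundary S*=122.0400
step 5: (k=5,j=0): S=68.8526, (K−S)⁺=90.9074, hold=88.9116 ⇒ V=90.9074 exercise | (k=5,j=1): S=86.5672, (K−S)⁺=73.1928, hold=71.1971 ⇒ V=73.1928 exercise | (k=5,j=2): S=108.8393, (K−S)⁺=50.9207, hold=48.9249 ⇒ V=50.9207 exercise | (k=5,j=3): S=136.8417, (K−S)⁺=22.9183, hold=23.2072 ⇒ V=23.2072 continue | (k=5,j=4): S=172.0486, (K−S)⁺=0.0000, hold=5.0098 ⇒ V=5.0098 continue | (k=5,j=5): S=216.3137, (K−S)⁺=0.0000, hold=0.0000 ⇒ V=0.0000 continue  boundary S*=108.8393
step 4: (k=4,j=0): S=77.2035, (K−S)⁺=82.5565, hold=80.5608 ⇒ V=82.5565 exercise | (k=4,j=1): S=97.0665, (K−S)⁺=62.6935, hold=60.6977 ⇒ V=62.6935 exercise | (k=4,j=2): S=122.0400, (K−S)⁺=37.7200, hold=35.8745 ⇒ V=37.7200 exercise | (k=4,j=3): S=153.4387, (K−S)⁺=6.3213, hold=13.4552 ⇒ V=13.4552 continue | (k=4,j=4): S=192.9157, (K−S)⁺=0.0000, hold=2.3423 ⇒ V=2.3423 continue  boundary S*=122.0400
step 3: (k=3,j=0): S=86.5672, (K−S)⁺=73.1928, hold=71.1971 ⇒ V=73.1928 exercise | (k=3,j=1): S=108.8393, (K−S)⁺=50.9207, hold=48.9249 ⇒ V=50.9207 exercise | (k=3,j=2): S=136.8417, (K−S)⁺=22.9183, hold=24.6319 ⇒ V=24.6319 continue | (k=3,j=3): S=172.0486, (K−S)⁺=0.0000, hold=7.5088 ⇒ V=7.5088 continue  boundary S*=108.8393
step 2: (k=2,j=0): S=97.0665, (K−S)⁺=62.6935, hold=60.6977 ⇒ V=62.6935 exercise | (k=2,j=1): S=122.0400, (K−S)⁺=37.7200, hold=36.6153 ⇒ V=37.7200 exercise | (k=2,j=2): S=153.4387, (K−S)⁺=6.3213, hold=15.4207 ⇒ V=15.4207 continue  boundary S*=122.0400
step 1: (k=1,j=0): S=108.8393, (K−S)⁺=50.9207, hold=48.9249 ⇒ V=50.9207 exercise | (k=1,j=1): S=136.8417, (K−S)⁺=22.9183, hold=25.6539 ⇒ V=25.6539 continue  boundary S*=108.8393
step 0: (k=0,j=0): S=122.0400, (K−S)⁺=37.7200, hold=37.1467 ⇒ V=37.7200 exercise  boundary S*=122.0400

price = 37.7200
boundary = 122.0400 108.8393 122.0400 108.8393 122.0400 108.8393 122.0400
tree:
37.7200
50.9207 25.6539
62.6935 37.7200 15.4207
73.1928 50.9207 24.6319 7.5088
82.5565 62.6935 37.7200 13.4552 2.3423
90.9074 73.1928 50.9207 23.2072 5.0098 0.0000
98.3549 82.5565 62.6935 37.7200 10.7152 0.0000 0.0000
104.9969 90.9074 73.1928 50.9207 22.9183 0.0000 0.0000 0.0000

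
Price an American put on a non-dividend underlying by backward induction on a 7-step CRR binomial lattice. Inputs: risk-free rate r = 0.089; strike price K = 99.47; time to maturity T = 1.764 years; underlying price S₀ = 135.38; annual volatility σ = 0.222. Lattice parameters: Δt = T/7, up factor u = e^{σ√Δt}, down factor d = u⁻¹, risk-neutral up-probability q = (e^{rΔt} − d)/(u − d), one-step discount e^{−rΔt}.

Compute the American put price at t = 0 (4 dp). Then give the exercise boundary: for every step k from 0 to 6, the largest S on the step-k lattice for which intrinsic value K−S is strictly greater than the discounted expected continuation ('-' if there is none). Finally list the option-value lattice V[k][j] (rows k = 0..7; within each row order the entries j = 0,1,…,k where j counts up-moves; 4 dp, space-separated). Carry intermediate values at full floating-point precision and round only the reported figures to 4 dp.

Δt=0.25200, u=1.11789, d=0.89454, q=0.57372, disc=e^(-rΔt)=0.97782
k=7 terminal: V=max(K-S,0) → 37.4173 21.9241 2.5626 0.0000 0.0000 0.0000 0.0000 0.0000
k=6: j=0 S=69.3681 intr=30.1019 cont=27.8958 V=30.1019[EX]; j=1 S=86.6878 intr=12.7822 cont=10.5761 V=12.7822[EX]; j=2 S=108.3319 intr=0.0000 cont=1.0681 V=1.0681[hold]; j=3 S=135.3800 intr=0.0000 cont=0.0000 V=0.0000[hold]; j=4 S=169.1815 intr=0.0000 cont=0.0000 V=0.0000[hold]; j=5 S=211.4224 intr=0.0000 cont=0.0000 V=0.0000[hold]; j=6 S=264.2100 intr=0.0000 cont=0.0000 V=0.0000[hold]  S*(6)=86.6878
k=5: j=0 S=77.5459 intr=21.9241 cont=19.7180 V=21.9241[EX]; j=1 S=96.9074 intr=2.5626 cont=5.9272 V=5.9272[hold]; j=2 S=121.1031 intr=0.0000 cont=0.4452 V=0.4452[hold]; j=3 S=151.3400 intr=0.0000 cont=0.0000 V=0.0000[hold]; j=4 S=189.1263 intr=0.0000 cont=0.0000 V=0.0000[hold]; j=5 S=236.3470 intr=0.0000 cont=0.0000 V=0.0000[hold]  S*(5)=77.5459
k=4: j=0 S=86.6878 intr=12.7822 cont=12.4637 V=12.7822[EX]; j=1 S=108.3319 intr=0.0000 cont=2.7204 V=2.7204[hold]; j=2 S=135.3800 intr=0.0000 cont=0.1856 V=0.1856[hold]; j=3 S=169.1815 intr=0.0000 cont=0.0000 V=0.0000[hold]; j=4 S=211.4224 intr=0.0000 cont=0.0000 V=0.0000[hold]  S*(4)=86.6878
k=3: j=0 S=96.9074 intr=2.5626 cont=6.8541 V=6.8541[hold]; j=1 S=121.1031 intr=0.0000 cont=1.2380 V=1.2380[hold]; j=2 S=151.3400 intr=0.0000 cont=0.0774 V=0.0774[hold]; j=3 S=189.1263 intr=0.0000 cont=0.0000 V=0.0000[hold]  S*(3)=-
k=2: j=0 S=108.3319 intr=0.0000 cont=3.5515 V=3.5515[hold]; j=1 S=135.3800 intr=0.0000 cont=0.5594 V=0.5594[hold]; j=2 S=169.1815 intr=0.0000 cont=0.0322 V=0.0322[hold]  S*(2)=-
k=1: j=0 S=121.1031 intr=0.0000 cont=1.7942 V=1.7942[hold]; j=1 S=151.3400 intr=0.0000 cont=0.2513 V=0.2513[hold]  S*(1)=-
k=0: j=0 S=135.3800 intr=0.0000 cont=0.8888 V=0.8888[hold]  S*(0)=-

price = 0.8888
boundary = - - - - 86.6878 77.5459 86.6878
tree:
0.8888
1.7942 0.2513
3.5515 0.5594 0.0322
6.8541 1.2380 0.0774 0.0000
12.7822 2.7204 0.1856 0.0000 0.0000
21.9241 5.9272 0.4452 0.0000 0.0000 0.0000
30.1019 12.7822 1.0681 0.0000 0.0000 0.0000 0.0000
37.4173 21.9241 2.5626 0.0000 0.0000 0.0000 0.0000 0.0000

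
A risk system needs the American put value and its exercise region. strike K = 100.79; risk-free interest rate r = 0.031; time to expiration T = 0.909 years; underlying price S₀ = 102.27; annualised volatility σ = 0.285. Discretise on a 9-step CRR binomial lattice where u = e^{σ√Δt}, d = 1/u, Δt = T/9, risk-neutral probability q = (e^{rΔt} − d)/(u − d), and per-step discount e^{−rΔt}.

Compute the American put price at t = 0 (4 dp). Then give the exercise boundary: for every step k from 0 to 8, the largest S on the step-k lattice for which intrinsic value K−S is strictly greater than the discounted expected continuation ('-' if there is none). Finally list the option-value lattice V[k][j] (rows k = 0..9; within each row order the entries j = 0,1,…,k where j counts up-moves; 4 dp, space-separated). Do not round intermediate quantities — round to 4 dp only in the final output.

Δt=0.10100  u=1.09480  d=0.91341  q=0.49466  discount=0.99687
step 9 (expiry): payoffs max(K−S,0) = 55.5290 46.5404 35.7668 22.8536 7.3759 0.0000 0.0000 0.0000 0.0000 0.0000
step 8: (k=8,j=0): S=49.5519, (K−S)⁺=51.2381, hold=50.9230 ⇒ V=51.2381 exercise | (k=8,j=1): S=59.3926, (K−S)⁺=41.3974, hold=41.0823 ⇒ V=41.3974 exercise | (k=8,j=2): S=71.1876, (K−S)⁺=29.6024, hold=29.2873 ⇒ V=29.6024 exercise | (k=8,j=3): S=85.3250, (K−S)⁺=15.4650, hold=15.1499 ⇒ V=15.4650 exercise | (k=8,j=4): S=102.2700, (K−S)⁺=0.0000, hold=3.7157 ⇒ V=3.7157 continue | (k=8,j=5): S=122.5802, (K−S)⁺=0.0000, hold=0.0000 ⇒ V=0.0000 continue | (k=8,j=6): S=146.9238, (K−S)⁺=0.0000, hold=0.0000 ⇒ V=0.0000 continue | (k=8,j=7): S=176.1019, (K−S)⁺=0.0000, hold=0.0000 ⇒ V=0.0000 continue | (k=8,j=8): S=211.0746, (K−S)⁺=0.0000, hold=0.0000 ⇒ V=0.0000 continue  boundary S*=85.3250
step 7: (k=7,j=0): S=54.2496, (K−S)⁺=46.5404, hold=46.2253 ⇒ V=46.5404 exercise | (k=7,j=1): S=65.0232, (K−S)⁺=35.7668, hold=35.4517 ⇒ V=35.7668 exercise | (k=7,j=2): S=77.9364, (K−S)⁺=22.8536, hold=22.5385 ⇒ V=22.8536 exercise | (k=7,j=3): S=93.4141, (K−S)⁺=7.3759, hold=9.6229 ⇒ V=9.6229 continue | (k=7,j=4): S=111.9655, (K−S)⁺=0.0000, hold=1.8718 ⇒ V=1.8718 continue | (k=7,j=5): S=134.2011, (K−S)⁺=0.0000, hold=0.0000 ⇒ V=0.0000 continue | (k=7,j=6): S=160.8526, (K−S)⁺=0.0000, hold=0.0000 ⇒ V=0.0000 continue | (k=7,j=7): S=192.7969, (K−S)⁺=0.0000, hold=0.0000 ⇒ V=0.0000 continue  boundary S*=77.9364
step 6: (k=6,j=0): S=59.3926, (K−S)⁺=41.3974, hold=41.0823 ⇒ V=41.3974 exercise | (k=6,j=1): S=71.1876, (K−S)⁺=29.6024, hold=29.2873 ⇒ V=29.6024 exercise | (k=6,j=2): S=85.3250, (K−S)⁺=15.4650, hold=16.2579 ⇒ V=16.2579 continue | (k=6,j=3): S=102.2700, (K−S)⁺=0.0000, hold=5.7707 ⇒ V=5.7707 continue | (k=6,j=4): S=122.5802, (K−S)⁺=0.0000, hold=0.9430 ⇒ V=0.9430 continue | (k=6,j=5): S=146.9238, (K−S)⁺=0.0000, hold=0.0000 ⇒ V=0.0000 continue | (k=6,j=6): S=176.1019, (K−S)⁺=0.0000, hold=0.0000 ⇒ V=0.0000 continue  boundary S*=71.1876
step 5: (k=5,j=0): S=65.0232, (K−S)⁺=35.7668, hold=35.4517 ⇒ V=35.7668 exercise | (k=5,j=1): S=77.9364, (K−S)⁺=22.8536, hold=22.9295 ⇒ V=22.9295 continue | (k=5,j=2): S=93.4141, (K−S)⁺=7.3759, hold=11.0357 ⇒ V=11.0357 continue | (k=5,j=3): S=111.9655, (K−S)⁺=0.0000, hold=3.3720 ⇒ V=3.3720 continue | (k=5,j=4): S=134.2011, (K−S)⁺=0.0000, hold=0.4750 ⇒ V=0.4750 continue | (k=5,j=5): S=160.8526, (K−S)⁺=0.0000, hold=0.0000 ⇒ V=0.0000 continue  boundary S*=65.0232
step 4: (k=4,j=0): S=71.1876, (K−S)⁺=29.6024, hold=29.3248 ⇒ V=29.6024 exercise | (k=4,j=1): S=85.3250, (K−S)⁺=15.4650, hold=16.9928 ⇒ V=16.9928 continue | (k=4,j=2): S=102.2700, (K−S)⁺=0.0000, hold=7.2221 ⇒ V=7.2221 continue | (k=4,j=3): S=122.5802, (K−S)⁺=0.0000, hold=1.9329 ⇒ V=1.9329 continue | (k=4,j=4): S=146.9238, (K−S)⁺=0.0000, hold=0.2393 ⇒ V=0.2393 continue  boundary S*=71.1876
step 3: (k=3,j=0): S=77.9364, (K−S)⁺=22.8536, hold=23.2919 ⇒ V=23.2919 continue | (k=3,j=1): S=93.4141, (K−S)⁺=7.3759, hold=12.1217 ⇒ V=12.1217 continue | (k=3,j=2): S=111.9655, (K−S)⁺=0.0000, hold=4.5914 ⇒ V=4.5914 continue | (k=3,j=3): S=134.2011, (K−S)⁺=0.0000, hold=1.0917 ⇒ V=1.0917 continue  boundary S*=-
step 2: (k=2,j=0): S=85.3250, (K−S)⁺=15.4650, hold=17.7109 ⇒ V=17.7109 continue | (k=2,j=1): S=102.2700, (K−S)⁺=0.0000, hold=8.3705 ⇒ V=8.3705 continue | (k=2,j=2): S=122.5802, (K−S)⁺=0.0000, hold=2.8513 ⇒ V=2.8513 continue  boundary S*=-
step 1: (k=1,j=0): S=93.4141, (K−S)⁺=7.3759, hold=13.0497 ⇒ V=13.0497 continue | (k=1,j=1): S=111.9655, (K−S)⁺=0.0000, hold=5.6227 ⇒ V=5.6227 continue  boundary S*=-
step 0: (k=0,j=0): S=102.2700, (K−S)⁺=0.0000, hold=9.3466 ⇒ V=9.3466 continue  boundary S*=-

price = 9.3466
boundary = - - - - 71.1876 65.0232 71.1876 77.9364 85.3250
tree:
9.3466
13.0497 5.6227
17.7109 8.3705 2.8513
23.2919 12.1217 4.5914 1.0917
29.6024 16.9928 7.2221 1.9329 0.2393
35.7668 22.9295 11.0357 3.3720 0.4750 0.0000
41.3974 29.6024 16.2579 5.7707 0.9430 0.0000 0.0000
46.5404 35.7668 22.8536 9.6229 1.8718 0.0000 0.0000 0.0000
51.2381 41.3974 29.6024 15.4650 3.7157 0.0000 0.0000 0.0000 0.0000
55.5290 46.5404 35.7668 22.8536 7.3759 0.0000 0.0000 0.0000 0.0000 0.0000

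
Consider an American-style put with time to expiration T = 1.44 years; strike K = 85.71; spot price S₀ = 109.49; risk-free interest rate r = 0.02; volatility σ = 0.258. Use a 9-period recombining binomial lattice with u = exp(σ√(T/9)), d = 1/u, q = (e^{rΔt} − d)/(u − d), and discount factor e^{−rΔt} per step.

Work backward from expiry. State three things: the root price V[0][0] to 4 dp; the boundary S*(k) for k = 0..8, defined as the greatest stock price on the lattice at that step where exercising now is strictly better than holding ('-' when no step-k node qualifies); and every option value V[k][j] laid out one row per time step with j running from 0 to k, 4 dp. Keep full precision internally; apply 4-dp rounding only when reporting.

Δt=0.16000  u=1.10871  d=0.90195  q=0.48972  discount=0.99681
step 9 (expiry): payoffs max(K−S,0) = 42.4584 32.5432 20.3550 5.3728 0.0000 0.0000 0.0000 0.0000 0.0000 0.0000
step 8: (k=8,j=0): S=47.9536, (K−S)⁺=37.7564, hold=37.4826 ⇒ V=37.7564 exercise | (k=8,j=1): S=58.9467, (K−S)⁺=26.7633, hold=26.4895 ⇒ V=26.7633 exercise | (k=8,j=2): S=72.4599, (K−S)⁺=13.2501, hold=12.9763 ⇒ V=13.2501 exercise | (k=8,j=3): S=89.0709, (K−S)⁺=0.0000, hold=2.7328 ⇒ V=2.7328 continue | (k=8,j=4): S=109.4900, (K−S)⁺=0.0000, hold=0.0000 ⇒ V=0.0000 continue | (k=8,j=5): S=134.5900, (K−S)⁺=0.0000, hold=0.0000 ⇒ V=0.0000 continue | (k=8,j=6): S=165.4441, (K−S)⁺=0.0000, hold=0.0000 ⇒ V=0.0000 continue | (k=8,j=7): S=203.3713, (K−S)⁺=0.0000, hold=0.0000 ⇒ V=0.0000 continue | (k=8,j=8): S=249.9931, (K−S)⁺=0.0000, hold=0.0000 ⇒ V=0.0000 continue  boundary S*=72.4599
step 7: (k=7,j=0): S=53.1668, (K−S)⁺=32.5432, hold=32.2694 ⇒ V=32.5432 exercise | (k=7,j=1): S=65.3550, (K−S)⁺=20.3550, hold=20.0812 ⇒ V=20.3550 exercise | (k=7,j=2): S=80.3372, (K−S)⁺=5.3728, hold=8.0737 ⇒ V=8.0737 continue | (k=7,j=3): S=98.7541, (K−S)⁺=0.0000, hold=1.3900 ⇒ V=1.3900 continue | (k=7,j=4): S=121.3930, (K−S)⁺=0.0000, hold=0.0000 ⇒ V=0.0000 continue | (k=7,j=5): S=149.2217, (K−S)⁺=0.0000, hold=0.0000 ⇒ V=0.0000 continue | (k=7,j=6): S=183.4300, (K−S)⁺=0.0000, hold=0.0000 ⇒ V=0.0000 continue | (k=7,j=7): S=225.4804, (K−S)⁺=0.0000, hold=0.0000 ⇒ V=0.0000 continue  boundary S*=65.3550
step 6: (k=6,j=0): S=58.9467, (K−S)⁺=26.7633, hold=26.4895 ⇒ V=26.7633 exercise | (k=6,j=1): S=72.4599, (K−S)⁺=13.2501, hold=14.2947 ⇒ V=14.2947 continue | (k=6,j=2): S=89.0709, (K−S)⁺=0.0000, hold=4.7852 ⇒ V=4.7852 continue | (k=6,j=3): S=109.4900, (K−S)⁺=0.0000, hold=0.7070 ⇒ V=0.7070 continue | (k=6,j=4): S=134.5900, (K−S)⁺=0.0000, hold=0.0000 ⇒ V=0.0000 continue | (k=6,j=5): S=165.4441, (K−S)⁺=0.0000, hold=0.0000 ⇒ V=0.0000 continue | (k=6,j=6): S=203.3713, (K−S)⁺=0.0000, hold=0.0000 ⇒ V=0.0000 continue  boundary S*=58.9467
step 5: (k=5,j=0): S=65.3550, (K−S)⁺=20.3550, hold=20.5912 ⇒ V=20.5912 continue | (k=5,j=1): S=80.3372, (K−S)⁺=5.3728, hold=9.6069 ⇒ V=9.6069 continue | (k=5,j=2): S=98.7541, (K−S)⁺=0.0000, hold=2.7791 ⇒ V=2.7791 continue | (k=5,j=3): S=121.3930, (K−S)⁺=0.0000, hold=0.3596 ⇒ V=0.3596 continue | (k=5,j=4): S=149.2217, (K−S)⁺=0.0000, hold=0.0000 ⇒ V=0.0000 continue | (k=5,j=5): S=183.4300, (K−S)⁺=0.0000, hold=0.0000 ⇒ V=0.0000 continue  boundary S*=-
step 4: (k=4,j=0): S=72.4599, (K−S)⁺=13.2501, hold=15.1633 ⇒ V=15.1633 continue | (k=4,j=1): S=89.0709, (K−S)⁺=0.0000, hold=6.2432 ⇒ V=6.2432 continue | (k=4,j=2): S=109.4900, (K−S)⁺=0.0000, hold=1.5891 ⇒ V=1.5891 continue | (k=4,j=3): S=134.5900, (K−S)⁺=0.0000, hold=0.1829 ⇒ V=0.1829 continue | (k=4,j=4): S=165.4441, (K−S)⁺=0.0000, hold=0.0000 ⇒ V=0.0000 continue  boundary S*=-
step 3: (k=3,j=0): S=80.3372, (K−S)⁺=5.3728, hold=10.7604 ⇒ V=10.7604 continue | (k=3,j=1): S=98.7541, (K−S)⁺=0.0000, hold=3.9513 ⇒ V=3.9513 continue | (k=3,j=2): S=121.3930, (K−S)⁺=0.0000, hold=0.8976 ⇒ V=0.8976 continue | (k=3,j=3): S=149.2217, (K−S)⁺=0.0000, hold=0.0930 ⇒ V=0.0930 continue  boundary S*=-
step 2: (k=2,j=0): S=89.0709, (K−S)⁺=0.0000, hold=7.4021 ⇒ V=7.4021 continue | (k=2,j=1): S=109.4900, (K−S)⁺=0.0000, hold=2.4480 ⇒ V=2.4480 continue | (k=2,j=2): S=134.5900, (K−S)⁺=0.0000, hold=0.5020 ⇒ V=0.5020 continue  boundary S*=-
step 1: (k=1,j=0): S=98.7541, (K−S)⁺=0.0000, hold=4.9601 ⇒ V=4.9601 continue | (k=1,j=1): S=121.3930, (K−S)⁺=0.0000, hold=1.4902 ⇒ V=1.4902 continue  boundary S*=-
step 0: (k=0,j=0): S=109.4900, (K−S)⁺=0.0000, hold=3.2504 ⇒ V=3.2504 continue  boundary S*=-

price = 3.2504
boundary = - - - - - - 58.9467 65.3550 72.4599
tree:
3.2504
4.9601 1.4902
7.4021 2.4480 0.5020
10.7604 3.9513 0.8976 0.0930
15.1633 6.2432 1.5891 0.1829 0.0000
20.5912 9.6069 2.7791 0.3596 0.0000 0.0000
26.7633 14.2947 4.7852 0.7070 0.0000 0.0000 0.0000
32.5432 20.3550 8.0737 1.3900 0.0000 0.0000 0.0000 0.0000
37.7564 26.7633 13.2501 2.7328 0.0000 0.0000 0.0000 0.0000 0.0000
42.4584 32.5432 20.3550 5.3728 0.0000 0.0000 0.0000 0.0000 0.0000 0.0000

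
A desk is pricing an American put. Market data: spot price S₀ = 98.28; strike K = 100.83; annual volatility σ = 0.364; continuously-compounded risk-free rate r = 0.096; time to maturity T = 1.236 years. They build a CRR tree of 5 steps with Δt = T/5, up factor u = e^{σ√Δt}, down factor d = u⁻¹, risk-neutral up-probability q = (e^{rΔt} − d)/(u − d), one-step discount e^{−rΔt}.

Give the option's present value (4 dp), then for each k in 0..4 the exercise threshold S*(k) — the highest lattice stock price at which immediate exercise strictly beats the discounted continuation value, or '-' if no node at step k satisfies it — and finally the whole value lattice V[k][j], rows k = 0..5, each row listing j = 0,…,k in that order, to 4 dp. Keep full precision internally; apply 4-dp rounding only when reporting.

price = 12.9623
boundary = - - 68.4337 57.1047 68.4337
tree:
12.9623
20.8978 6.2603
32.3963 11.2840 1.9278
43.7253 19.6372 4.1202 0.0000
53.1788 32.3963 8.8058 0.0000 0.0000
61.0672 43.7253 18.8199 0.0000 0.0000 0.0000

params: Δt=0.24720 u=1.19839 d=0.83445 q=0.52087 e^(-rΔt)=0.97655
t_5 payoffs: 61.0672 43.7253 18.8199 0.0000 0.0000 0.0000
t_4: node(4,0) S=47.6512 payoff=53.1788 vs cont=50.8141 → 53.1788 [stop]  node(4,1) S=68.4337 payoff=32.3963 vs cont=30.0317 → 32.3963 [stop]  node(4,2) S=98.2800 payoff=2.5500 vs cont=8.8058 → 8.8058 [wait]  node(4,3) S=141.1434 payoff=0.0000 vs cont=0.0000 → 0.0000 [wait]  node(4,4) S=202.7011 payoff=0.0000 vs cont=0.0000 → 0.0000 [wait]  ⇒ S*(4)=68.4337
t_3: node(3,0) S=57.1047 payoff=43.7253 vs cont=41.3606 → 43.7253 [stop]  node(3,1) S=82.0101 payoff=18.8199 vs cont=19.6372 → 19.6372 [wait]  node(3,2) S=117.7776 payoff=0.0000 vs cont=4.1202 → 4.1202 [wait]  node(3,3) S=169.1447 payoff=0.0000 vs cont=0.0000 → 0.0000 [wait]  ⇒ S*(3)=57.1047
t_2: node(2,0) S=68.4337 payoff=32.3963 vs cont=30.4474 → 32.3963 [stop]  node(2,1) S=98.2800 payoff=2.5500 vs cont=11.2840 → 11.2840 [wait]  node(2,2) S=141.1434 payoff=0.0000 vs cont=1.9278 → 1.9278 [wait]  ⇒ S*(2)=68.4337
t_1: node(1,0) S=82.0101 payoff=18.8199 vs cont=20.8978 → 20.8978 [wait]  node(1,1) S=117.7776 payoff=0.0000 vs cont=6.2603 → 6.2603 [wait]  ⇒ S*(1)=-
t_0: node(0,0) S=98.2800 payoff=2.5500 vs cont=12.9623 → 12.9623 [wait]  ⇒ S*(0)=-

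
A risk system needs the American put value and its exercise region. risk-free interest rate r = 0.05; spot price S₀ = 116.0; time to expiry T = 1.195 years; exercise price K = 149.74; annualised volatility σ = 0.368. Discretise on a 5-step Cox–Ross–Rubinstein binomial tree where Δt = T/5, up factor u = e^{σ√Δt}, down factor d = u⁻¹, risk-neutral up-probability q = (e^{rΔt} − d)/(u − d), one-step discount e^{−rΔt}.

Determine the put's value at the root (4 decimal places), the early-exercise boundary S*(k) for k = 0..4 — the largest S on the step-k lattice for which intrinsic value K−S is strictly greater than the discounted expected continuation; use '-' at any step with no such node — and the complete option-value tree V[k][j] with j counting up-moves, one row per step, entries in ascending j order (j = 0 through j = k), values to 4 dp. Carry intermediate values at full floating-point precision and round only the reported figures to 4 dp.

params: Δt=0.23900 u=1.19711 d=0.83535 q=0.48838 e^(-rΔt)=0.98812
t_5 payoffs: 102.5559 82.1222 52.8396 10.8758 0.0000 0.0000
t_4: node(4,0) S=56.4844 payoff=93.2556 vs cont=91.4769 → 93.2556 [stop]  node(4,1) S=80.9456 payoff=68.7944 vs cont=67.0157 → 68.7944 [stop]  node(4,2) S=116.0000 payoff=33.7400 vs cont=31.9613 → 33.7400 [stop]  node(4,3) S=166.2351 payoff=0.0000 vs cont=5.4982 → 5.4982 [wait]  node(4,4) S=238.2251 payoff=0.0000 vs cont=0.0000 → 0.0000 [wait]  ⇒ S*(4)=116.0000
t_3: node(3,0) S=67.6178 payoff=82.1222 vs cont=80.3435 → 82.1222 [stop]  node(3,1) S=96.9004 payoff=52.8396 vs cont=51.0608 → 52.8396 [stop]  node(3,2) S=138.8642 payoff=10.8758 vs cont=19.7104 → 19.7104 [wait]  node(3,3) S=199.0009 payoff=0.0000 vs cont=2.7796 → 2.7796 [wait]  ⇒ S*(3)=96.9004
t_2: node(2,0) S=80.9456 payoff=68.7944 vs cont=67.0157 → 68.7944 [stop]  node(2,1) S=116.0000 payoff=33.7400 vs cont=36.2246 → 36.2246 [wait]  node(2,2) S=166.2351 payoff=0.0000 vs cont=11.3059 → 11.3059 [wait]  ⇒ S*(2)=80.9456
t_1: node(1,0) S=96.9004 payoff=52.8396 vs cont=52.2599 → 52.8396 [stop]  node(1,1) S=138.8642 payoff=10.8758 vs cont=23.7692 → 23.7692 [wait]  ⇒ S*(1)=96.9004
t_0: node(0,0) S=116.0000 payoff=33.7400 vs cont=38.1833 → 38.1833 [wait]  ⇒ S*(0)=-

price = 38.1833
boundary = - 96.9004 80.9456 96.9004 116.0000
tree:
38.1833
52.8396 23.7692
68.7944 36.2246 11.3059
82.1222 52.8396 19.7104 2.7796
93.2556 68.7944 33.7400 5.4982 0.0000
102.5559 82.1222 52.8396 10.8758 0.0000 0.0000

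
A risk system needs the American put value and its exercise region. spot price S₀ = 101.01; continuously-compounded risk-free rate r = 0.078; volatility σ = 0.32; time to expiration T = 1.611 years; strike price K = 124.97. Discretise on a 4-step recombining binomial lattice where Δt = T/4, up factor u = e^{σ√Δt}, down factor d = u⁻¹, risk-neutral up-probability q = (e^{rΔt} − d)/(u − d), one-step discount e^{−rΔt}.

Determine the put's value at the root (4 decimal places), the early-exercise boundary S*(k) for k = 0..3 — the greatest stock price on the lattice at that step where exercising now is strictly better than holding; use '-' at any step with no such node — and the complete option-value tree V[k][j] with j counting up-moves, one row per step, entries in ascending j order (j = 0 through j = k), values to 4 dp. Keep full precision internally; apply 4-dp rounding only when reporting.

price = 26.6576
boundary = - 82.4456 67.2932 82.4456
tree:
26.6576
42.5244 14.0546
57.6768 25.0822 5.0248
70.0444 42.5244 10.9724 0.0000
80.1391 57.6768 23.9600 0.0000 0.0000

Δt=0.40275  u=1.22517  d=0.81621  q=0.52744  discount=0.96907
step 4 (expiry): payoffs max(K−S,0) = 80.1391 57.6768 23.9600 0.0000 0.0000
step 3: (k=3,j=0): S=54.9256, (K−S)⁺=70.0444, hold=66.1796 ⇒ V=70.0444 exercise | (k=3,j=1): S=82.4456, (K−S)⁺=42.5244, hold=38.6595 ⇒ V=42.5244 exercise | (k=3,j=2): S=123.7545, (K−S)⁺=1.2155, hold=10.9724 ⇒ V=10.9724 continue | (k=3,j=3): S=185.7609, (K−S)⁺=0.0000, hold=0.0000 ⇒ V=0.0000 continue  boundary S*=82.4456
step 2: (k=2,j=0): S=67.2932, (K−S)⁺=57.6768, hold=53.8120 ⇒ V=57.6768 exercise | (k=2,j=1): S=101.0100, (K−S)⁺=23.9600, hold=25.0822 ⇒ V=25.0822 continue | (k=2,j=2): S=151.6204, (K−S)⁺=0.0000, hold=5.0248 ⇒ V=5.0248 continue  boundary S*=67.2932
step 1: (k=1,j=0): S=82.4456, (K−S)⁺=42.5244, hold=39.2331 ⇒ V=42.5244 exercise | (k=1,j=1): S=123.7545, (K−S)⁺=1.2155, hold=14.0546 ⇒ V=14.0546 continue  boundary S*=82.4456
step 0: (k=0,j=0): S=101.0100, (K−S)⁺=23.9600, hold=26.6576 ⇒ V=26.6576 continue  boundary S*=-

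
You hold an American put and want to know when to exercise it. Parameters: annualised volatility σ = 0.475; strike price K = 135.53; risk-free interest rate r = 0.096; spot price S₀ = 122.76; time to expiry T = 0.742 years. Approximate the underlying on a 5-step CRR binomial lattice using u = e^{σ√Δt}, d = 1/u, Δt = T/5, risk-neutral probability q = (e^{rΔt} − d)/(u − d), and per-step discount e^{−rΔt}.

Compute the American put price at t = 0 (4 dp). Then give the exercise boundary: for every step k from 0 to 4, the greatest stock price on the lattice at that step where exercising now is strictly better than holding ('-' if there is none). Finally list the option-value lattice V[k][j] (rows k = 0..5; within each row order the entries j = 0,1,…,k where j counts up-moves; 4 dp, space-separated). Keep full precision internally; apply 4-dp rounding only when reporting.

price = 23.5961
boundary = - - 85.1373 102.2324 85.1373
tree:
23.5961
35.2236 12.3424
50.3927 20.6712 4.1488
64.6291 33.2976 8.3065 0.0000
76.4850 50.3927 16.6309 0.0000 0.0000
86.3584 64.6291 33.2976 0.0000 0.0000 0.0000

params: Δt=0.14840 u=1.20079 d=0.83278 q=0.49337 e^(-rΔt)=0.98585
t_5 payoffs: 86.3584 64.6291 33.2976 0.0000 0.0000 0.0000
t_4: node(4,0) S=59.0450 payoff=76.4850 vs cont=74.5679 → 76.4850 [stop]  node(4,1) S=85.1373 payoff=50.3927 vs cont=48.4756 → 50.3927 [stop]  node(4,2) S=122.7600 payoff=12.7700 vs cont=16.6309 → 16.6309 [wait]  node(4,3) S=177.0084 payoff=0.0000 vs cont=0.0000 → 0.0000 [wait]  node(4,4) S=255.2294 payoff=0.0000 vs cont=0.0000 → 0.0000 [wait]  ⇒ S*(4)=85.1373
t_3: node(3,0) S=70.9009 payoff=64.6291 vs cont=62.7120 → 64.6291 [stop]  node(3,1) S=102.2324 payoff=33.2976 vs cont=33.2584 → 33.2976 [stop]  node(3,2) S=147.4095 payoff=0.0000 vs cont=8.3065 → 8.3065 [wait]  node(3,3) S=212.5506 payoff=0.0000 vs cont=0.0000 → 0.0000 [wait]  ⇒ S*(3)=102.2324
t_2: node(2,0) S=85.1373 payoff=50.3927 vs cont=48.4756 → 50.3927 [stop]  node(2,1) S=122.7600 payoff=12.7700 vs cont=20.6712 → 20.6712 [wait]  node(2,2) S=177.0084 payoff=0.0000 vs cont=4.1488 → 4.1488 [wait]  ⇒ S*(2)=85.1373
t_1: node(1,0) S=102.2324 payoff=33.2976 vs cont=35.2236 → 35.2236 [wait]  node(1,1) S=147.4095 payoff=0.0000 vs cont=12.3424 → 12.3424 [wait]  ⇒ S*(1)=-
t_0: node(0,0) S=122.7600 payoff=12.7700 vs cont=23.5961 → 23.5961 [wait]  ⇒ S*(0)=-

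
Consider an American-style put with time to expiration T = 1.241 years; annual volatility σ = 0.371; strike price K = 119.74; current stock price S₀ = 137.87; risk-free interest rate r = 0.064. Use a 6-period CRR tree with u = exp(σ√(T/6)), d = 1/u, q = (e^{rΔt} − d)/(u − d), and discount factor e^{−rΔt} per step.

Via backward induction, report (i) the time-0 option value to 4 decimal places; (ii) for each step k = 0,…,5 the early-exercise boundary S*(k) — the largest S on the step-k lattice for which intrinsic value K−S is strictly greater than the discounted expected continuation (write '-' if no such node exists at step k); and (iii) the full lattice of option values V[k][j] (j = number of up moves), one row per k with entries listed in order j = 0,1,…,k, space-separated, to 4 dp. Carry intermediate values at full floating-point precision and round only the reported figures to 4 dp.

params: Δt=0.20683 u=1.18380 d=0.84474 q=0.49722 e^(-rΔt)=0.98685
t_6 payoffs: 69.6435 49.5361 21.3580 0.0000 0.0000 0.0000 0.0000
t_5: node(5,0) S=59.3040 payoff=60.4360 vs cont=58.8614 → 60.4360 [stop]  node(5,1) S=83.1071 payoff=36.6329 vs cont=35.0583 → 36.6329 [stop]  node(5,2) S=116.4643 payoff=3.2757 vs cont=10.5972 → 10.5972 [wait]  node(5,3) S=163.2101 payoff=0.0000 vs cont=0.0000 → 0.0000 [wait]  node(5,4) S=228.7184 payoff=0.0000 vs cont=0.0000 → 0.0000 [wait]  node(5,5) S=320.5202 payoff=0.0000 vs cont=0.0000 → 0.0000 [wait]  ⇒ S*(5)=83.1071
t_4: node(4,0) S=70.2039 payoff=49.5361 vs cont=47.9615 → 49.5361 [stop]  node(4,1) S=98.3820 payoff=21.3580 vs cont=23.3759 → 23.3759 [wait]  node(4,2) S=137.8700 payoff=0.0000 vs cont=5.2580 → 5.2580 [wait]  node(4,3) S=193.2075 payoff=0.0000 vs cont=0.0000 → 0.0000 [wait]  node(4,4) S=270.7561 payoff=0.0000 vs cont=0.0000 → 0.0000 [wait]  ⇒ S*(4)=70.2039
t_3: node(3,0) S=83.1071 payoff=36.6329 vs cont=36.0484 → 36.6329 [stop]  node(3,1) S=116.4643 payoff=3.2757 vs cont=14.1784 → 14.1784 [wait]  node(3,2) S=163.2101 payoff=0.0000 vs cont=2.6089 → 2.6089 [wait]  node(3,3) S=228.7184 payoff=0.0000 vs cont=0.0000 → 0.0000 [wait]  ⇒ S*(3)=83.1071
t_2: node(2,0) S=98.3820 payoff=21.3580 vs cont=25.1332 → 25.1332 [wait]  node(2,1) S=137.8700 payoff=0.0000 vs cont=8.3150 → 8.3150 [wait]  node(2,2) S=193.2075 payoff=0.0000 vs cont=1.2944 → 1.2944 [wait]  ⇒ S*(2)=-
t_1: node(1,0) S=116.4643 payoff=3.2757 vs cont=16.5503 → 16.5503 [wait]  node(1,1) S=163.2101 payoff=0.0000 vs cont=4.7608 → 4.7608 [wait]  ⇒ S*(1)=-
t_0: node(0,0) S=137.8700 payoff=0.0000 vs cont=10.5478 → 10.5478 [wait]  ⇒ S*(0)=-

price = 10.5478
boundary = - - - 83.1071 70.2039 83.1071
tree:
10.5478
16.5503 4.7608
25.1332 8.3150 1.2944
36.6329 14.1784 2.6089 0.0000
49.5361 23.3759 5.2580 0.0000 0.0000
60.4360 36.6329 10.5972 0.0000 0.0000 0.0000
69.6435 49.5361 21.3580 0.0000 0.0000 0.0000 0.0000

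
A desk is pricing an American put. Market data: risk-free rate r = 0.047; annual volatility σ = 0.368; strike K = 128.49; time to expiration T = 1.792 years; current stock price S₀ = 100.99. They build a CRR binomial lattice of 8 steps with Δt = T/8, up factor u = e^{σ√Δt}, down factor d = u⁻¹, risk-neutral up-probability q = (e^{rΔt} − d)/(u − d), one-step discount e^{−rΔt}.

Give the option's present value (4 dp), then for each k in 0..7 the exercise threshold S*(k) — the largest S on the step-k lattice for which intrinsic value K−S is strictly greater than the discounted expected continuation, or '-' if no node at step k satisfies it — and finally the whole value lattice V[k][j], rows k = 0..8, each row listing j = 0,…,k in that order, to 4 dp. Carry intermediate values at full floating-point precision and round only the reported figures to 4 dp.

params: Δt=0.22400 u=1.19026 d=0.84015 q=0.48680 e^(-rΔt)=0.98953
t_8 payoffs: 103.4201 92.9732 78.1730 57.2052 27.5000 0.0000 0.0000 0.0000 0.0000
t_7: node(7,0) S=29.8396 payoff=98.6504 vs cont=97.3048 → 98.6504 [stop]  node(7,1) S=42.2741 payoff=86.2159 vs cont=84.8703 → 86.2159 [stop]  node(7,2) S=59.8902 payoff=68.5998 vs cont=67.2541 → 68.5998 [stop]  node(7,3) S=84.8472 payoff=43.6428 vs cont=42.2971 → 43.6428 [stop]  node(7,4) S=120.2041 payoff=8.2859 vs cont=13.9653 → 13.9653 [wait]  node(7,5) S=170.2946 payoff=0.0000 vs cont=0.0000 → 0.0000 [wait]  node(7,6) S=241.2584 payoff=0.0000 vs cont=0.0000 → 0.0000 [wait]  node(7,7) S=341.7937 payoff=0.0000 vs cont=0.0000 → 0.0000 [wait]  ⇒ S*(7)=84.8472
t_6: node(6,0) S=35.5168 payoff=92.9732 vs cont=91.6276 → 92.9732 [stop]  node(6,1) S=50.3170 payoff=78.1730 vs cont=76.8273 → 78.1730 [stop]  node(6,2) S=71.2848 payoff=57.2052 vs cont=55.8596 → 57.2052 [stop]  node(6,3) S=100.9900 payoff=27.5000 vs cont=28.8901 → 28.8901 [wait]  node(6,4) S=143.0738 payoff=0.0000 vs cont=7.0920 → 7.0920 [wait]  node(6,5) S=202.6943 payoff=0.0000 vs cont=0.0000 → 0.0000 [wait]  node(6,6) S=287.1595 payoff=0.0000 vs cont=0.0000 → 0.0000 [wait]  ⇒ S*(6)=71.2848
t_5: node(5,0) S=42.2741 payoff=86.2159 vs cont=84.8703 → 86.2159 [stop]  node(5,1) S=59.8902 payoff=68.5998 vs cont=67.2541 → 68.5998 [stop]  node(5,2) S=84.8472 payoff=43.6428 vs cont=42.9667 → 43.6428 [stop]  node(5,3) S=120.2041 payoff=8.2859 vs cont=18.0874 → 18.0874 [wait]  node(5,4) S=170.2946 payoff=0.0000 vs cont=3.6015 → 3.6015 [wait]  node(5,5) S=241.2584 payoff=0.0000 vs cont=0.0000 → 0.0000 [wait]  ⇒ S*(5)=84.8472
t_4: node(4,0) S=50.3170 payoff=78.1730 vs cont=76.8273 → 78.1730 [stop]  node(4,1) S=71.2848 payoff=57.2052 vs cont=55.8596 → 57.2052 [stop]  node(4,2) S=100.9900 payoff=27.5000 vs cont=30.8757 → 30.8757 [wait]  node(4,3) S=143.0738 payoff=0.0000 vs cont=10.9201 → 10.9201 [wait]  node(4,4) S=202.6943 payoff=0.0000 vs cont=1.8289 → 1.8289 [wait]  ⇒ S*(4)=71.2848
t_3: node(3,0) S=59.8902 payoff=68.5998 vs cont=67.2541 → 68.5998 [stop]  node(3,1) S=84.8472 payoff=43.6428 vs cont=43.9232 → 43.9232 [wait]  node(3,2) S=120.2041 payoff=8.2859 vs cont=20.9398 → 20.9398 [wait]  node(3,3) S=170.2946 payoff=0.0000 vs cont=6.4265 → 6.4265 [wait]  ⇒ S*(3)=59.8902
t_2: node(2,0) S=71.2848 payoff=57.2052 vs cont=55.9947 → 57.2052 [stop]  node(2,1) S=100.9900 payoff=27.5000 vs cont=32.3921 → 32.3921 [wait]  node(2,2) S=143.0738 payoff=0.0000 vs cont=13.7295 → 13.7295 [wait]  ⇒ S*(2)=71.2848
t_1: node(1,0) S=84.8472 payoff=43.6428 vs cont=44.6537 → 44.6537 [wait]  node(1,1) S=120.2041 payoff=8.2859 vs cont=23.0631 → 23.0631 [wait]  ⇒ S*(1)=-
t_0: node(0,0) S=100.9900 payoff=27.5000 vs cont=33.7858 → 33.7858 [wait]  ⇒ S*(0)=-

price = 33.7858
boundary = - - 71.2848 59.8902 71.2848 84.8472 71.2848 84.8472
tree:
33.7858
44.6537 23.0631
57.2052 32.3921 13.7295
68.5998 43.9232 20.9398 6.4265
78.1730 57.2052 30.8757 10.9201 1.8289
86.2159 68.5998 43.6428 18.0874 3.6015 0.0000
92.9732 78.1730 57.2052 28.8901 7.0920 0.0000 0.0000
98.6504 86.2159 68.5998 43.6428 13.9653 0.0000 0.0000 0.0000
103.4201 92.9732 78.1730 57.2052 27.5000 0.0000 0.0000 0.0000 0.0000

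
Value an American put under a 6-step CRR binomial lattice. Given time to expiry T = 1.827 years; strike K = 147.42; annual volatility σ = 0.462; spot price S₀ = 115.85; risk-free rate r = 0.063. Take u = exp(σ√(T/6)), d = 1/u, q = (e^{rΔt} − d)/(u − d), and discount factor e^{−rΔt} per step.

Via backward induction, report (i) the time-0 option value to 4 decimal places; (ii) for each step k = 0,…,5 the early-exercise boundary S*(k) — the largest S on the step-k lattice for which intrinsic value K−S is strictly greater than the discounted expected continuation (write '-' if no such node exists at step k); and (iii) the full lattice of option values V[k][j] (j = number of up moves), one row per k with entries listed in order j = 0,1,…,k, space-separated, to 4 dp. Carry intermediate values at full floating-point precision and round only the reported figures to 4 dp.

price = 43.1691
boundary = - - 69.5760 89.7796 69.5760 89.7796
tree:
43.1691
58.9942 27.3844
77.8440 40.5017 13.9576
93.5011 57.6404 23.1514 4.3329
105.6348 77.8440 37.3074 8.3999 0.0000
115.0380 93.5011 57.6404 16.2845 0.0000 0.0000
122.3251 105.6348 77.8440 31.5700 0.0000 0.0000 0.0000

Δt=0.30450, u=1.29038, d=0.77496, q=0.47419, disc=e^(-rΔt)=0.98100
k=6 terminal: V=max(K-S,0) → 122.3251 105.6348 77.8440 31.5700 0.0000 0.0000 0.0000
k=5: j=0 S=32.3820 intr=115.0380 cont=112.2369 V=115.0380[EX]; j=1 S=53.9189 intr=93.5011 cont=90.7001 V=93.5011[EX]; j=2 S=89.7796 intr=57.6404 cont=54.8393 V=57.6404[EX]; j=3 S=149.4908 intr=0.0000 cont=16.2845 V=16.2845[hold]; j=4 S=248.9152 intr=0.0000 cont=0.0000 V=0.0000[hold]; j=5 S=414.4653 intr=0.0000 cont=0.0000 V=0.0000[hold]  S*(5)=89.7796
k=4: j=0 S=41.7852 intr=105.6348 cont=102.8337 V=105.6348[EX]; j=1 S=69.5760 intr=77.8440 cont=75.0430 V=77.8440[EX]; j=2 S=115.8500 intr=31.5700 cont=37.3074 V=37.3074[hold]; j=3 S=192.9003 intr=0.0000 cont=8.3999 V=8.3999[hold]; j=4 S=321.1957 intr=0.0000 cont=0.0000 V=0.0000[hold]  S*(4)=69.5760
k=3: j=0 S=53.9189 intr=93.5011 cont=90.7001 V=93.5011[EX]; j=1 S=89.7796 intr=57.6404 cont=57.5082 V=57.6404[EX]; j=2 S=149.4908 intr=0.0000 cont=23.1514 V=23.1514[hold]; j=3 S=248.9152 intr=0.0000 cont=4.3329 V=4.3329[hold]  S*(3)=89.7796
k=2: j=0 S=69.5760 intr=77.8440 cont=75.0430 V=77.8440[EX]; j=1 S=115.8500 intr=31.5700 cont=40.5017 V=40.5017[hold]; j=2 S=192.9003 intr=0.0000 cont=13.9576 V=13.9576[hold]  S*(2)=69.5760
k=1: j=0 S=89.7796 intr=57.6404 cont=58.9942 V=58.9942[hold]; j=1 S=149.4908 intr=0.0000 cont=27.3844 V=27.3844[hold]  S*(1)=-
k=0: j=0 S=115.8500 intr=31.5700 cont=43.1691 V=43.1691[hold]  S*(0)=-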